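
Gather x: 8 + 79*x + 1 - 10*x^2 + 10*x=-10*x^2 + 89*x + 9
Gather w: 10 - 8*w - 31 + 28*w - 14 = 20*w - 35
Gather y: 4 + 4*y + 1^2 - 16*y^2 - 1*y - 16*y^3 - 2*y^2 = -16*y^3 - 18*y^2 + 3*y + 5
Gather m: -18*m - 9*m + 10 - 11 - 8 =-27*m - 9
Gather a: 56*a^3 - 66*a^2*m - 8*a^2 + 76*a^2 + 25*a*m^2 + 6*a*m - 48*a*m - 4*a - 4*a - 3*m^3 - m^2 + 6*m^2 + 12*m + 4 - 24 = 56*a^3 + a^2*(68 - 66*m) + a*(25*m^2 - 42*m - 8) - 3*m^3 + 5*m^2 + 12*m - 20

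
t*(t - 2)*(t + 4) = t^3 + 2*t^2 - 8*t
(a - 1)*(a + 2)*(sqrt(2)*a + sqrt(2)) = sqrt(2)*a^3 + 2*sqrt(2)*a^2 - sqrt(2)*a - 2*sqrt(2)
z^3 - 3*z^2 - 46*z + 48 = (z - 8)*(z - 1)*(z + 6)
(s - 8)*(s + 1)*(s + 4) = s^3 - 3*s^2 - 36*s - 32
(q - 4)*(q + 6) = q^2 + 2*q - 24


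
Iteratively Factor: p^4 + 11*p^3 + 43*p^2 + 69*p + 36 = (p + 4)*(p^3 + 7*p^2 + 15*p + 9) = (p + 1)*(p + 4)*(p^2 + 6*p + 9) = (p + 1)*(p + 3)*(p + 4)*(p + 3)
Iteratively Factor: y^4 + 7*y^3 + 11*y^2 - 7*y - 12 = (y - 1)*(y^3 + 8*y^2 + 19*y + 12) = (y - 1)*(y + 3)*(y^2 + 5*y + 4) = (y - 1)*(y + 3)*(y + 4)*(y + 1)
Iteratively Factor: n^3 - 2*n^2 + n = (n)*(n^2 - 2*n + 1) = n*(n - 1)*(n - 1)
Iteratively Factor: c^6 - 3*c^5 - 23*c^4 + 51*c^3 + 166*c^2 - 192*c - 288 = (c + 3)*(c^5 - 6*c^4 - 5*c^3 + 66*c^2 - 32*c - 96) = (c - 4)*(c + 3)*(c^4 - 2*c^3 - 13*c^2 + 14*c + 24) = (c - 4)*(c + 3)^2*(c^3 - 5*c^2 + 2*c + 8) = (c - 4)*(c + 1)*(c + 3)^2*(c^2 - 6*c + 8) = (c - 4)^2*(c + 1)*(c + 3)^2*(c - 2)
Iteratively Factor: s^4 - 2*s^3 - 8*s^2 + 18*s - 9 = (s + 3)*(s^3 - 5*s^2 + 7*s - 3) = (s - 1)*(s + 3)*(s^2 - 4*s + 3) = (s - 3)*(s - 1)*(s + 3)*(s - 1)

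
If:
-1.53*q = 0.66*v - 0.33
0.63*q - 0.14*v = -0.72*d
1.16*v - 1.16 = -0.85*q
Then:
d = 0.52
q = -0.32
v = 1.23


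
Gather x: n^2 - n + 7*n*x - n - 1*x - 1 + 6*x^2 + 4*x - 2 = n^2 - 2*n + 6*x^2 + x*(7*n + 3) - 3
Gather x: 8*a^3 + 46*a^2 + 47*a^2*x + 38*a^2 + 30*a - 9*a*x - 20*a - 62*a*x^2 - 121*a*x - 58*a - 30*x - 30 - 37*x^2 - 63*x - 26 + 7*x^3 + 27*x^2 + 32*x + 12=8*a^3 + 84*a^2 - 48*a + 7*x^3 + x^2*(-62*a - 10) + x*(47*a^2 - 130*a - 61) - 44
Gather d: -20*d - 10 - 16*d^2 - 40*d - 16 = -16*d^2 - 60*d - 26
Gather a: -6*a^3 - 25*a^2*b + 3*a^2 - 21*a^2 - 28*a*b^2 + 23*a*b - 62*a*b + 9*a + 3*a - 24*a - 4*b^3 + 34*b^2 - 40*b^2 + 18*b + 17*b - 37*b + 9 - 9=-6*a^3 + a^2*(-25*b - 18) + a*(-28*b^2 - 39*b - 12) - 4*b^3 - 6*b^2 - 2*b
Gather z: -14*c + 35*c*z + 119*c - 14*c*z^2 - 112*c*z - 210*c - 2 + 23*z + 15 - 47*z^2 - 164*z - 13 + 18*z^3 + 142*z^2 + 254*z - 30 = -105*c + 18*z^3 + z^2*(95 - 14*c) + z*(113 - 77*c) - 30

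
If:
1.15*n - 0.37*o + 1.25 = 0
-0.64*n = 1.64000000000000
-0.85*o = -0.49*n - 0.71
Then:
No Solution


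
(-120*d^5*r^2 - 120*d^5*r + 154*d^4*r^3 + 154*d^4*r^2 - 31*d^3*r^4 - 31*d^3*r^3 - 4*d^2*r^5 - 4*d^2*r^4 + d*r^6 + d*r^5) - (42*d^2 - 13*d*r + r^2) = -120*d^5*r^2 - 120*d^5*r + 154*d^4*r^3 + 154*d^4*r^2 - 31*d^3*r^4 - 31*d^3*r^3 - 4*d^2*r^5 - 4*d^2*r^4 - 42*d^2 + d*r^6 + d*r^5 + 13*d*r - r^2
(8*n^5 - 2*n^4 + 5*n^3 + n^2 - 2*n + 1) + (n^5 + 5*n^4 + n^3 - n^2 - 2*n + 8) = 9*n^5 + 3*n^4 + 6*n^3 - 4*n + 9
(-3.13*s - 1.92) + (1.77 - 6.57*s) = -9.7*s - 0.15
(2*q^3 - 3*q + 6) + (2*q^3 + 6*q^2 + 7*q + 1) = 4*q^3 + 6*q^2 + 4*q + 7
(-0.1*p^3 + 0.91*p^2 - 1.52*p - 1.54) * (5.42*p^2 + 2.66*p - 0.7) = -0.542*p^5 + 4.6662*p^4 - 5.7478*p^3 - 13.027*p^2 - 3.0324*p + 1.078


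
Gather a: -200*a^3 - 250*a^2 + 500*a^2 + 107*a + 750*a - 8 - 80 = -200*a^3 + 250*a^2 + 857*a - 88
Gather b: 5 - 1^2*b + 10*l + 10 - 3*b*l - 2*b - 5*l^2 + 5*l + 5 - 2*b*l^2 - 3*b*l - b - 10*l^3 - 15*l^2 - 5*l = b*(-2*l^2 - 6*l - 4) - 10*l^3 - 20*l^2 + 10*l + 20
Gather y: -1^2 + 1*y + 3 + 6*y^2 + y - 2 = 6*y^2 + 2*y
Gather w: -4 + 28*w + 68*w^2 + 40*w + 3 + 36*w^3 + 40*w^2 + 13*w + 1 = 36*w^3 + 108*w^2 + 81*w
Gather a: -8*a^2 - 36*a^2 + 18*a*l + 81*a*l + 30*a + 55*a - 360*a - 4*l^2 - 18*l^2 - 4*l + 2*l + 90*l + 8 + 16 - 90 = -44*a^2 + a*(99*l - 275) - 22*l^2 + 88*l - 66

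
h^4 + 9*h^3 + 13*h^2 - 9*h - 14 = (h - 1)*(h + 1)*(h + 2)*(h + 7)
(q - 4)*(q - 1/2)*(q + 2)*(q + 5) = q^4 + 5*q^3/2 - 39*q^2/2 - 31*q + 20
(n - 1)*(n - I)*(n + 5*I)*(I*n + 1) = I*n^4 - 3*n^3 - I*n^3 + 3*n^2 + 9*I*n^2 + 5*n - 9*I*n - 5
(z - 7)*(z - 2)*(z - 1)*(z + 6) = z^4 - 4*z^3 - 37*z^2 + 124*z - 84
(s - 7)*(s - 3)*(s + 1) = s^3 - 9*s^2 + 11*s + 21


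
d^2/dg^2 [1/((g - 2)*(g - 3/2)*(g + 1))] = 4*(24*g^4 - 80*g^3 + 69*g^2 - 21*g + 31)/(8*g^9 - 60*g^8 + 138*g^7 + 7*g^6 - 429*g^5 + 363*g^4 + 395*g^3 - 522*g^2 - 108*g + 216)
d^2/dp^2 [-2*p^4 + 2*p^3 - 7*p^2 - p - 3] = -24*p^2 + 12*p - 14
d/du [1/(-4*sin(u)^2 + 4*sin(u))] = (2/tan(u) - cos(u)/sin(u)^2)/(4*(sin(u) - 1)^2)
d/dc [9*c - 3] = 9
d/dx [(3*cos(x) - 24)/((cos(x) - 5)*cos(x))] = 3*(sin(x) + 40*sin(x)/cos(x)^2 - 16*tan(x))/(cos(x) - 5)^2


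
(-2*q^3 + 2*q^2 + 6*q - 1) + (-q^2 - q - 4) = -2*q^3 + q^2 + 5*q - 5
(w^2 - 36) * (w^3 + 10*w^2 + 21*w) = w^5 + 10*w^4 - 15*w^3 - 360*w^2 - 756*w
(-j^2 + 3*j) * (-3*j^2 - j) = 3*j^4 - 8*j^3 - 3*j^2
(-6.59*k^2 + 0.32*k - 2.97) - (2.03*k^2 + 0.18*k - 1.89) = -8.62*k^2 + 0.14*k - 1.08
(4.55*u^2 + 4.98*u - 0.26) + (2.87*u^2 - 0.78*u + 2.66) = 7.42*u^2 + 4.2*u + 2.4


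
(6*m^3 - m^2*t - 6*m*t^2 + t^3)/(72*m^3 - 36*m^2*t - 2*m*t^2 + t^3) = (-m^2 + t^2)/(-12*m^2 + 4*m*t + t^2)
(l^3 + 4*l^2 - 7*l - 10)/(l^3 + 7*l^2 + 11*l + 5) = (l - 2)/(l + 1)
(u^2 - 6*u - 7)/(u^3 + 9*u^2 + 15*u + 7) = (u - 7)/(u^2 + 8*u + 7)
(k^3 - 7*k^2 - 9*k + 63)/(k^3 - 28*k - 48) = (-k^3 + 7*k^2 + 9*k - 63)/(-k^3 + 28*k + 48)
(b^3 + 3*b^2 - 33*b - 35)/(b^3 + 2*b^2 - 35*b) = (b + 1)/b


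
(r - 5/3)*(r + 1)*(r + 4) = r^3 + 10*r^2/3 - 13*r/3 - 20/3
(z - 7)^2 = z^2 - 14*z + 49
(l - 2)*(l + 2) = l^2 - 4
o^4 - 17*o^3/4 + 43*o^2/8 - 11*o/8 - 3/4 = (o - 2)*(o - 3/2)*(o - 1)*(o + 1/4)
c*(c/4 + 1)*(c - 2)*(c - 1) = c^4/4 + c^3/4 - 5*c^2/2 + 2*c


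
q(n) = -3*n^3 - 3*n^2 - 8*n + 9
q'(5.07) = -269.76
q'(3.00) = -107.00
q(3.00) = -123.00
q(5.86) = -744.59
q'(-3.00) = -71.00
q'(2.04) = -57.69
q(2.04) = -45.27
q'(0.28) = -10.39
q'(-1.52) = -19.67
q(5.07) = -499.65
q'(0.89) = -20.47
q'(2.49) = -78.74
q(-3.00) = 87.00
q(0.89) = -2.61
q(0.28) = 6.46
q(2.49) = -75.84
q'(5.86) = -352.22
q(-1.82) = 31.71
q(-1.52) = 24.76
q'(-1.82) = -26.89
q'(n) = -9*n^2 - 6*n - 8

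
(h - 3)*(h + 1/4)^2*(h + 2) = h^4 - h^3/2 - 103*h^2/16 - 49*h/16 - 3/8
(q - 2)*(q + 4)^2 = q^3 + 6*q^2 - 32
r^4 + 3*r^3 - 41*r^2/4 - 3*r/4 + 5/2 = (r - 2)*(r - 1/2)*(r + 1/2)*(r + 5)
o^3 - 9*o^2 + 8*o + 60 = (o - 6)*(o - 5)*(o + 2)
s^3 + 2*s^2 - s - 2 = (s - 1)*(s + 1)*(s + 2)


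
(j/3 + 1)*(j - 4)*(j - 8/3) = j^3/3 - 11*j^2/9 - 28*j/9 + 32/3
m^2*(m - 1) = m^3 - m^2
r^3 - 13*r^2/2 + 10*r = r*(r - 4)*(r - 5/2)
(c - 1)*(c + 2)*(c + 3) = c^3 + 4*c^2 + c - 6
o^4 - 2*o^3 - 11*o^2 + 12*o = o*(o - 4)*(o - 1)*(o + 3)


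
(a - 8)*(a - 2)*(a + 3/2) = a^3 - 17*a^2/2 + a + 24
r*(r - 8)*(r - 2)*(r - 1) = r^4 - 11*r^3 + 26*r^2 - 16*r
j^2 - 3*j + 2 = (j - 2)*(j - 1)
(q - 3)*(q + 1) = q^2 - 2*q - 3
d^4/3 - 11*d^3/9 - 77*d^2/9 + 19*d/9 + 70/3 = (d/3 + 1)*(d - 7)*(d - 5/3)*(d + 2)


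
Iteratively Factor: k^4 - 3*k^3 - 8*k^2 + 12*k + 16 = (k + 1)*(k^3 - 4*k^2 - 4*k + 16) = (k + 1)*(k + 2)*(k^2 - 6*k + 8) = (k - 4)*(k + 1)*(k + 2)*(k - 2)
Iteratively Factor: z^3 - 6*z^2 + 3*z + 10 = (z - 5)*(z^2 - z - 2) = (z - 5)*(z - 2)*(z + 1)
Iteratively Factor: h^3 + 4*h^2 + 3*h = (h + 3)*(h^2 + h) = h*(h + 3)*(h + 1)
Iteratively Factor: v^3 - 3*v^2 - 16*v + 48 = (v + 4)*(v^2 - 7*v + 12) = (v - 3)*(v + 4)*(v - 4)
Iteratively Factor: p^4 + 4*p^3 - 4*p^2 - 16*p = (p + 4)*(p^3 - 4*p) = (p + 2)*(p + 4)*(p^2 - 2*p) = (p - 2)*(p + 2)*(p + 4)*(p)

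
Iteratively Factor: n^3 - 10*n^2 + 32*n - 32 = (n - 4)*(n^2 - 6*n + 8) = (n - 4)*(n - 2)*(n - 4)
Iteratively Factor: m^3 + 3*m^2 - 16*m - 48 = (m - 4)*(m^2 + 7*m + 12) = (m - 4)*(m + 3)*(m + 4)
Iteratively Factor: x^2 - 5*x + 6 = (x - 3)*(x - 2)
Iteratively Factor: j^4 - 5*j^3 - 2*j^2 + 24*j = (j + 2)*(j^3 - 7*j^2 + 12*j) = (j - 3)*(j + 2)*(j^2 - 4*j) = j*(j - 3)*(j + 2)*(j - 4)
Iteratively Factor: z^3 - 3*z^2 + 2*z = (z - 2)*(z^2 - z) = z*(z - 2)*(z - 1)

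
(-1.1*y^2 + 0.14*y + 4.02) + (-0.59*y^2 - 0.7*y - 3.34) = -1.69*y^2 - 0.56*y + 0.68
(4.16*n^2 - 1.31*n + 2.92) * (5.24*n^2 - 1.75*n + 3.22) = 21.7984*n^4 - 14.1444*n^3 + 30.9885*n^2 - 9.3282*n + 9.4024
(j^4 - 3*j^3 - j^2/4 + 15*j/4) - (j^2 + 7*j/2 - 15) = j^4 - 3*j^3 - 5*j^2/4 + j/4 + 15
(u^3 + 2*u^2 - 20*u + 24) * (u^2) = u^5 + 2*u^4 - 20*u^3 + 24*u^2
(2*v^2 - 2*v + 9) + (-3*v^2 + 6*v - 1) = -v^2 + 4*v + 8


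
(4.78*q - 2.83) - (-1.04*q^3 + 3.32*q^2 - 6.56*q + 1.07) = 1.04*q^3 - 3.32*q^2 + 11.34*q - 3.9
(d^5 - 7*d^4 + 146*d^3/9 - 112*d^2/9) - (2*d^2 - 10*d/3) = d^5 - 7*d^4 + 146*d^3/9 - 130*d^2/9 + 10*d/3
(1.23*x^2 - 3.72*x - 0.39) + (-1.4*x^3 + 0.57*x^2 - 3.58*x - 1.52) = -1.4*x^3 + 1.8*x^2 - 7.3*x - 1.91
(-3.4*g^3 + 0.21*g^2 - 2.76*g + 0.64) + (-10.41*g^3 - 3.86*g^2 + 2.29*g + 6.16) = -13.81*g^3 - 3.65*g^2 - 0.47*g + 6.8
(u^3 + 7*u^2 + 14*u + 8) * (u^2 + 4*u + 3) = u^5 + 11*u^4 + 45*u^3 + 85*u^2 + 74*u + 24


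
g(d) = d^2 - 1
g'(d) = 2*d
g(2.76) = 6.62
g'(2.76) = 5.52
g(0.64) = -0.59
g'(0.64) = 1.28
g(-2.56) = 5.55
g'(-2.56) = -5.12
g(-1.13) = 0.28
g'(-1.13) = -2.26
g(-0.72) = -0.48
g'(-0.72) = -1.44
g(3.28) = 9.76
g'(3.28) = 6.56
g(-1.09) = 0.19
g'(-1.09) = -2.18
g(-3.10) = 8.61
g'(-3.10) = -6.20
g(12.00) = 143.00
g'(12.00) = 24.00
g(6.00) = 35.00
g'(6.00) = 12.00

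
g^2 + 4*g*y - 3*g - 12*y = (g - 3)*(g + 4*y)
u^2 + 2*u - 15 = (u - 3)*(u + 5)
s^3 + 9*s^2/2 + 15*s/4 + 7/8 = (s + 1/2)^2*(s + 7/2)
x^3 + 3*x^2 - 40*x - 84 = (x - 6)*(x + 2)*(x + 7)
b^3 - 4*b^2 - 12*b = b*(b - 6)*(b + 2)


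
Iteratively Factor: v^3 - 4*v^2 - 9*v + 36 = (v + 3)*(v^2 - 7*v + 12) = (v - 4)*(v + 3)*(v - 3)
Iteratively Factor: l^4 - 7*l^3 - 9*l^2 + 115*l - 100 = (l - 5)*(l^3 - 2*l^2 - 19*l + 20) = (l - 5)*(l - 1)*(l^2 - l - 20) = (l - 5)*(l - 1)*(l + 4)*(l - 5)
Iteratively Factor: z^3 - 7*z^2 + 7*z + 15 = (z - 5)*(z^2 - 2*z - 3) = (z - 5)*(z + 1)*(z - 3)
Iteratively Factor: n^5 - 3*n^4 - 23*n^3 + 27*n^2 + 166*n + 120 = (n + 2)*(n^4 - 5*n^3 - 13*n^2 + 53*n + 60) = (n - 5)*(n + 2)*(n^3 - 13*n - 12) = (n - 5)*(n + 1)*(n + 2)*(n^2 - n - 12) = (n - 5)*(n + 1)*(n + 2)*(n + 3)*(n - 4)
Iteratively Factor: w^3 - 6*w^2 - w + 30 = (w - 3)*(w^2 - 3*w - 10) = (w - 3)*(w + 2)*(w - 5)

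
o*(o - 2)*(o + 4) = o^3 + 2*o^2 - 8*o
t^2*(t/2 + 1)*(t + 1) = t^4/2 + 3*t^3/2 + t^2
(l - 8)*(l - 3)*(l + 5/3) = l^3 - 28*l^2/3 + 17*l/3 + 40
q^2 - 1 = (q - 1)*(q + 1)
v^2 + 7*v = v*(v + 7)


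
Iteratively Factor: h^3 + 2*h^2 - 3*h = (h)*(h^2 + 2*h - 3) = h*(h - 1)*(h + 3)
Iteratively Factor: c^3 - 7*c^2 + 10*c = (c - 2)*(c^2 - 5*c) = (c - 5)*(c - 2)*(c)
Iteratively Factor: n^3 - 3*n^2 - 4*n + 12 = (n + 2)*(n^2 - 5*n + 6) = (n - 2)*(n + 2)*(n - 3)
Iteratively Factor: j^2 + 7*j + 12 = (j + 4)*(j + 3)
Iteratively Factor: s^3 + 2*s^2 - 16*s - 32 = (s - 4)*(s^2 + 6*s + 8) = (s - 4)*(s + 2)*(s + 4)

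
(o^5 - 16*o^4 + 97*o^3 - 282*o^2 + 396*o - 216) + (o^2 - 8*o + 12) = o^5 - 16*o^4 + 97*o^3 - 281*o^2 + 388*o - 204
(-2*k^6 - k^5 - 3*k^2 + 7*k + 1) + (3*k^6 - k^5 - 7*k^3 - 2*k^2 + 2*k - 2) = k^6 - 2*k^5 - 7*k^3 - 5*k^2 + 9*k - 1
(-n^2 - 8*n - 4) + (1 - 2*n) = -n^2 - 10*n - 3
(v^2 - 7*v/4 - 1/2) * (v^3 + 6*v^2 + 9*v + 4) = v^5 + 17*v^4/4 - 2*v^3 - 59*v^2/4 - 23*v/2 - 2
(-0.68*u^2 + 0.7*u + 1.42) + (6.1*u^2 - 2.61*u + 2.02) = 5.42*u^2 - 1.91*u + 3.44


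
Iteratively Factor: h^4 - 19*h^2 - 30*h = (h)*(h^3 - 19*h - 30) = h*(h + 2)*(h^2 - 2*h - 15) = h*(h + 2)*(h + 3)*(h - 5)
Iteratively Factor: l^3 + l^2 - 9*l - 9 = (l + 3)*(l^2 - 2*l - 3) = (l + 1)*(l + 3)*(l - 3)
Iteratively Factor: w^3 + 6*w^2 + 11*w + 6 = (w + 1)*(w^2 + 5*w + 6) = (w + 1)*(w + 3)*(w + 2)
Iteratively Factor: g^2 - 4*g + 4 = (g - 2)*(g - 2)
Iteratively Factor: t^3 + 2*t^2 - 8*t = (t + 4)*(t^2 - 2*t) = (t - 2)*(t + 4)*(t)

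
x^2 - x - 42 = (x - 7)*(x + 6)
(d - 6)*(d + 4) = d^2 - 2*d - 24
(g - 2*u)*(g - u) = g^2 - 3*g*u + 2*u^2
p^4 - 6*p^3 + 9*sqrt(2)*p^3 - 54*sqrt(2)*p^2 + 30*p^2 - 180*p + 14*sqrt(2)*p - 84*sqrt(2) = (p - 6)*(p + sqrt(2))^2*(p + 7*sqrt(2))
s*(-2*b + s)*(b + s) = -2*b^2*s - b*s^2 + s^3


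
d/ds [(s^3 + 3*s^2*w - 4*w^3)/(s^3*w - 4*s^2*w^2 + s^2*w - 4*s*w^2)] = (3*s^2*(s + 2*w)*(s^2 - 4*s*w + s - 4*w) - (s^3 + 3*s^2*w - 4*w^3)*(3*s^2 - 8*s*w + 2*s - 4*w))/(s^2*w*(s^2 - 4*s*w + s - 4*w)^2)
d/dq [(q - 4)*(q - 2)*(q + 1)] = 3*q^2 - 10*q + 2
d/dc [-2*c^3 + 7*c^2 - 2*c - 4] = -6*c^2 + 14*c - 2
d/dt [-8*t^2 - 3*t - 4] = -16*t - 3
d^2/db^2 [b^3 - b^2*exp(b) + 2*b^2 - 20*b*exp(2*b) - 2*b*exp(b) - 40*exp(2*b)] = -b^2*exp(b) - 80*b*exp(2*b) - 6*b*exp(b) + 6*b - 240*exp(2*b) - 6*exp(b) + 4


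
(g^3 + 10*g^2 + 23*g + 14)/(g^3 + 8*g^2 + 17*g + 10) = (g + 7)/(g + 5)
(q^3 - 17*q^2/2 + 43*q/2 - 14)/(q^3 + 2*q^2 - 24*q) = (2*q^2 - 9*q + 7)/(2*q*(q + 6))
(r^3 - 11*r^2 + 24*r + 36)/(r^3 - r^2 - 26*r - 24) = (r - 6)/(r + 4)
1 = 1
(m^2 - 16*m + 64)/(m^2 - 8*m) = (m - 8)/m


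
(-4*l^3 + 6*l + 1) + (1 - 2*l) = -4*l^3 + 4*l + 2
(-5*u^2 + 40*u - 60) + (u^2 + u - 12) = -4*u^2 + 41*u - 72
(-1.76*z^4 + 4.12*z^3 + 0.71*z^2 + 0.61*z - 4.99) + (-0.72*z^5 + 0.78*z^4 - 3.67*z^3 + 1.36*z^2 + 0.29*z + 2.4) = -0.72*z^5 - 0.98*z^4 + 0.45*z^3 + 2.07*z^2 + 0.9*z - 2.59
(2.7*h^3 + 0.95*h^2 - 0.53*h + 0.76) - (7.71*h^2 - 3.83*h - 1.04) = 2.7*h^3 - 6.76*h^2 + 3.3*h + 1.8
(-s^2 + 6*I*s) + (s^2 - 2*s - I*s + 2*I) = -2*s + 5*I*s + 2*I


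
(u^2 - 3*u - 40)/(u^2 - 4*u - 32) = (u + 5)/(u + 4)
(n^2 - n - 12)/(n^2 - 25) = (n^2 - n - 12)/(n^2 - 25)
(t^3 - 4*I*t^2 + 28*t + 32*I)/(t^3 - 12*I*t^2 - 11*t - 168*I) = (t^2 + 4*I*t - 4)/(t^2 - 4*I*t + 21)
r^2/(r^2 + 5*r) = r/(r + 5)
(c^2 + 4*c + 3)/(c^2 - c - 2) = (c + 3)/(c - 2)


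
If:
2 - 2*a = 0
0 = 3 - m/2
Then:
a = 1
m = 6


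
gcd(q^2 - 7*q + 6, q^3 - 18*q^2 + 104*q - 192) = q - 6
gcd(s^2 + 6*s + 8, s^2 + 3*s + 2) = s + 2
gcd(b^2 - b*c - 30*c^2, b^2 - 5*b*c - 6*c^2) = b - 6*c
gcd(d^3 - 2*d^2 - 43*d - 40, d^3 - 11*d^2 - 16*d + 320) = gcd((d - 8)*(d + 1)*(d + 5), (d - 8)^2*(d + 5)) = d^2 - 3*d - 40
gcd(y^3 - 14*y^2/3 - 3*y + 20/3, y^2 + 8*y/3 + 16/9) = y + 4/3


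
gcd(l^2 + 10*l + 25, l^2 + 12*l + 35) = l + 5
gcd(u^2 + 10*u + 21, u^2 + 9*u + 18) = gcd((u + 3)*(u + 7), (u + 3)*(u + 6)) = u + 3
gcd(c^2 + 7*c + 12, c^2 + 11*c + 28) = c + 4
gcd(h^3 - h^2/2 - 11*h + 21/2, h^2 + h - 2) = h - 1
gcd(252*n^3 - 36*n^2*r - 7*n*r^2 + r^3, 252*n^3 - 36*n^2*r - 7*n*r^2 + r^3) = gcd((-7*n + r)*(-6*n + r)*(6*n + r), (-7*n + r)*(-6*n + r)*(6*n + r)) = 252*n^3 - 36*n^2*r - 7*n*r^2 + r^3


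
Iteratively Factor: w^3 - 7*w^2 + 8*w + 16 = (w - 4)*(w^2 - 3*w - 4) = (w - 4)*(w + 1)*(w - 4)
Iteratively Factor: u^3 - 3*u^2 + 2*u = (u)*(u^2 - 3*u + 2) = u*(u - 1)*(u - 2)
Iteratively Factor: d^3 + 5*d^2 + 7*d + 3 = (d + 1)*(d^2 + 4*d + 3) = (d + 1)*(d + 3)*(d + 1)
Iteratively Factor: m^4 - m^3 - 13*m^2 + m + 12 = (m + 3)*(m^3 - 4*m^2 - m + 4) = (m - 1)*(m + 3)*(m^2 - 3*m - 4) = (m - 4)*(m - 1)*(m + 3)*(m + 1)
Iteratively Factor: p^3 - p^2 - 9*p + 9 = (p - 3)*(p^2 + 2*p - 3) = (p - 3)*(p + 3)*(p - 1)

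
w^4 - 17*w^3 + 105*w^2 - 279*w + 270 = (w - 6)*(w - 5)*(w - 3)^2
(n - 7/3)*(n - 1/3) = n^2 - 8*n/3 + 7/9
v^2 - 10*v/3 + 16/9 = (v - 8/3)*(v - 2/3)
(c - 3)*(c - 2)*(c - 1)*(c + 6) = c^4 - 25*c^2 + 60*c - 36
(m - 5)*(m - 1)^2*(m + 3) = m^4 - 4*m^3 - 10*m^2 + 28*m - 15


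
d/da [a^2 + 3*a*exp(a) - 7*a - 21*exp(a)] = 3*a*exp(a) + 2*a - 18*exp(a) - 7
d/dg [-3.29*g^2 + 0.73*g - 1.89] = 0.73 - 6.58*g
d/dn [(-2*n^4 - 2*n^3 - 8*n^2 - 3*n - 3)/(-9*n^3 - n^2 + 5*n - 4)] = (18*n^6 + 4*n^5 - 100*n^4 - 42*n^3 - 100*n^2 + 58*n + 27)/(81*n^6 + 18*n^5 - 89*n^4 + 62*n^3 + 33*n^2 - 40*n + 16)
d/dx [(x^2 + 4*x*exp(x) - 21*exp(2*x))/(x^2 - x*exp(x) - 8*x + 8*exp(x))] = ((x^2 + 4*x*exp(x) - 21*exp(2*x))*(x*exp(x) - 2*x - 7*exp(x) + 8) + 2*(x^2 - x*exp(x) - 8*x + 8*exp(x))*(2*x*exp(x) + x - 21*exp(2*x) + 2*exp(x)))/(x^2 - x*exp(x) - 8*x + 8*exp(x))^2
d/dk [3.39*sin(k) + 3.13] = 3.39*cos(k)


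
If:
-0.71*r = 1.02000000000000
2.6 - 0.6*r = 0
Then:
No Solution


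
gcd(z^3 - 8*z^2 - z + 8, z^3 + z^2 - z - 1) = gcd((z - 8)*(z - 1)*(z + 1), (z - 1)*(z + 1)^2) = z^2 - 1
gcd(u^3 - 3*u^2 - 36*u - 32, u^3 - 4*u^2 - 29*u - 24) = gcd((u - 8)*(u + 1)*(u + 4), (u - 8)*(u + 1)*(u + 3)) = u^2 - 7*u - 8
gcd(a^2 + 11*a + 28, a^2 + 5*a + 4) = a + 4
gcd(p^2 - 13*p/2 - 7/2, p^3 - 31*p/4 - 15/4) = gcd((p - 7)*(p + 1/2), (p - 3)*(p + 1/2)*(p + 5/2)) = p + 1/2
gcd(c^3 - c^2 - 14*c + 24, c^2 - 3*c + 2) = c - 2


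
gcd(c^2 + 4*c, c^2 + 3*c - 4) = c + 4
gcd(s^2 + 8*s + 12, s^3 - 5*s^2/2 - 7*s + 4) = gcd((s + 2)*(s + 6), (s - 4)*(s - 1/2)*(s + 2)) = s + 2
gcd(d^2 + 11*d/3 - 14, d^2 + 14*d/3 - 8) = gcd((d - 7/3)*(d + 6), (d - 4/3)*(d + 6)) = d + 6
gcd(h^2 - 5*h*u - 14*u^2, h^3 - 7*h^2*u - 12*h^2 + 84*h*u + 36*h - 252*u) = -h + 7*u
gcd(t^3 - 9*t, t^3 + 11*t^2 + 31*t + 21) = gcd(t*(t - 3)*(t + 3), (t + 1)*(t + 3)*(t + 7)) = t + 3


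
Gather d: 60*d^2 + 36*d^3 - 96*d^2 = 36*d^3 - 36*d^2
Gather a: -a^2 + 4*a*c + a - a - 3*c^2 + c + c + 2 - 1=-a^2 + 4*a*c - 3*c^2 + 2*c + 1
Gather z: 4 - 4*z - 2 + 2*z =2 - 2*z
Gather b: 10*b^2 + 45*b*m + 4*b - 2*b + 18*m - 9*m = 10*b^2 + b*(45*m + 2) + 9*m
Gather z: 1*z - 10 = z - 10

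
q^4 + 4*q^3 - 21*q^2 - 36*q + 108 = (q - 3)*(q - 2)*(q + 3)*(q + 6)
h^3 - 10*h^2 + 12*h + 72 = (h - 6)^2*(h + 2)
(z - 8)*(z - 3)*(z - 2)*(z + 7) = z^4 - 6*z^3 - 45*z^2 + 274*z - 336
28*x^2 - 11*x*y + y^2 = (-7*x + y)*(-4*x + y)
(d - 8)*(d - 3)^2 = d^3 - 14*d^2 + 57*d - 72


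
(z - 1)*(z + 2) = z^2 + z - 2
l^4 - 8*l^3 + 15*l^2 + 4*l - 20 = (l - 5)*(l - 2)^2*(l + 1)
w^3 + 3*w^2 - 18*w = w*(w - 3)*(w + 6)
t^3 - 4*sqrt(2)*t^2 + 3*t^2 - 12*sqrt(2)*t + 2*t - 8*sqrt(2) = (t + 1)*(t + 2)*(t - 4*sqrt(2))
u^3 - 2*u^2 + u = u*(u - 1)^2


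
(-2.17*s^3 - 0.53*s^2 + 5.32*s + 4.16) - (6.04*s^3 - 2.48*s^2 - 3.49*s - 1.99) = -8.21*s^3 + 1.95*s^2 + 8.81*s + 6.15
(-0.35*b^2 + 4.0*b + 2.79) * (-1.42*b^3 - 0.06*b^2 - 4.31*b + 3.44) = 0.497*b^5 - 5.659*b^4 - 2.6933*b^3 - 18.6114*b^2 + 1.7351*b + 9.5976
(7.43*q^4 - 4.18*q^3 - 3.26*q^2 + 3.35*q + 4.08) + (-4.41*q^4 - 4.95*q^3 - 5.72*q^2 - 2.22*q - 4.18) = 3.02*q^4 - 9.13*q^3 - 8.98*q^2 + 1.13*q - 0.0999999999999996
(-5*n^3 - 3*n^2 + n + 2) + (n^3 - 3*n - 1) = -4*n^3 - 3*n^2 - 2*n + 1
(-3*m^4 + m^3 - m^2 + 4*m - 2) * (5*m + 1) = -15*m^5 + 2*m^4 - 4*m^3 + 19*m^2 - 6*m - 2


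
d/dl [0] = 0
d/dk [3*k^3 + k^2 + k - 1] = 9*k^2 + 2*k + 1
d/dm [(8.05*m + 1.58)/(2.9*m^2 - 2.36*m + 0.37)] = (-23.345*m^2 - 9.164*m + 6.7073)/(8.41*m^4 - 13.688*m^3 + 7.7156*m^2 - 1.7464*m + 0.1369)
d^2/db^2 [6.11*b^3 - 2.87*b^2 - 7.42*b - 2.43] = 36.66*b - 5.74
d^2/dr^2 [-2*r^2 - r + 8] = -4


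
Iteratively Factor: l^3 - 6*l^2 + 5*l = (l - 1)*(l^2 - 5*l) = l*(l - 1)*(l - 5)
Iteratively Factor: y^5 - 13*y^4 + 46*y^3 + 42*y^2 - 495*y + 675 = (y - 3)*(y^4 - 10*y^3 + 16*y^2 + 90*y - 225) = (y - 3)*(y + 3)*(y^3 - 13*y^2 + 55*y - 75) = (y - 3)^2*(y + 3)*(y^2 - 10*y + 25) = (y - 5)*(y - 3)^2*(y + 3)*(y - 5)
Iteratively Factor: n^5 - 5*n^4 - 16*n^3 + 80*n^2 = (n - 4)*(n^4 - n^3 - 20*n^2) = n*(n - 4)*(n^3 - n^2 - 20*n) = n*(n - 4)*(n + 4)*(n^2 - 5*n) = n*(n - 5)*(n - 4)*(n + 4)*(n)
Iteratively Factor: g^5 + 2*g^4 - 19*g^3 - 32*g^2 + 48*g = (g - 4)*(g^4 + 6*g^3 + 5*g^2 - 12*g) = (g - 4)*(g + 4)*(g^3 + 2*g^2 - 3*g) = (g - 4)*(g + 3)*(g + 4)*(g^2 - g) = g*(g - 4)*(g + 3)*(g + 4)*(g - 1)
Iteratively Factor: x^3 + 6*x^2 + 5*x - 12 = (x - 1)*(x^2 + 7*x + 12) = (x - 1)*(x + 4)*(x + 3)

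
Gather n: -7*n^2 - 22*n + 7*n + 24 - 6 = -7*n^2 - 15*n + 18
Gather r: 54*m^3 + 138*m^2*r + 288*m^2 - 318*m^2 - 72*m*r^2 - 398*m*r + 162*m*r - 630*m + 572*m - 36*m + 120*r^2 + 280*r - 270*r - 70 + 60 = 54*m^3 - 30*m^2 - 94*m + r^2*(120 - 72*m) + r*(138*m^2 - 236*m + 10) - 10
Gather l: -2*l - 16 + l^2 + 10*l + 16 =l^2 + 8*l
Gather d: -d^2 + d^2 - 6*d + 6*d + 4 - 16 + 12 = 0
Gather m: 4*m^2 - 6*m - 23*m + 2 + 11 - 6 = 4*m^2 - 29*m + 7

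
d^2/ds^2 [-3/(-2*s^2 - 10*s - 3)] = 12*(-2*s^2 - 10*s + 2*(2*s + 5)^2 - 3)/(2*s^2 + 10*s + 3)^3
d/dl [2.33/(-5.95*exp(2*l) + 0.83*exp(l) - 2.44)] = (27.727*exp(l) - 1.9339)*exp(l)/(5.95*exp(2*l) - 0.83*exp(l) + 2.44)^2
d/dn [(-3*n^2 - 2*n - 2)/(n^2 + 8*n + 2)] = 2*(-11*n^2 - 4*n + 6)/(n^4 + 16*n^3 + 68*n^2 + 32*n + 4)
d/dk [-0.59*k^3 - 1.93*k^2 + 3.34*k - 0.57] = -1.77*k^2 - 3.86*k + 3.34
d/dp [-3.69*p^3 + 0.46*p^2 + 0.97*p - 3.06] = -11.07*p^2 + 0.92*p + 0.97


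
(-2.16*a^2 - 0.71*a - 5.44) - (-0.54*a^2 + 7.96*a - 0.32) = -1.62*a^2 - 8.67*a - 5.12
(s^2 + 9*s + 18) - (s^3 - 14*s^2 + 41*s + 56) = -s^3 + 15*s^2 - 32*s - 38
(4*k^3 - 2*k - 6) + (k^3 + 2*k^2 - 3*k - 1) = 5*k^3 + 2*k^2 - 5*k - 7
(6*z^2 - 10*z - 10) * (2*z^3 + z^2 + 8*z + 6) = 12*z^5 - 14*z^4 + 18*z^3 - 54*z^2 - 140*z - 60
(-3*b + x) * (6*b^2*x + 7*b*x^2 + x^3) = -18*b^3*x - 15*b^2*x^2 + 4*b*x^3 + x^4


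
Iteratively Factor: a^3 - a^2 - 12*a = (a - 4)*(a^2 + 3*a) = (a - 4)*(a + 3)*(a)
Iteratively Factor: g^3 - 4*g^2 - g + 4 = (g + 1)*(g^2 - 5*g + 4) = (g - 4)*(g + 1)*(g - 1)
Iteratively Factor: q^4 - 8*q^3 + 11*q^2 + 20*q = (q)*(q^3 - 8*q^2 + 11*q + 20) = q*(q - 5)*(q^2 - 3*q - 4) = q*(q - 5)*(q + 1)*(q - 4)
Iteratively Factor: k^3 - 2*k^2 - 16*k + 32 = (k - 4)*(k^2 + 2*k - 8) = (k - 4)*(k - 2)*(k + 4)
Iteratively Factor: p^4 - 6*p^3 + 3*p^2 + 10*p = (p - 5)*(p^3 - p^2 - 2*p) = (p - 5)*(p + 1)*(p^2 - 2*p) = (p - 5)*(p - 2)*(p + 1)*(p)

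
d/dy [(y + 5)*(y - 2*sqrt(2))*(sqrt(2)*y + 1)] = 3*sqrt(2)*y^2 - 6*y + 10*sqrt(2)*y - 15 - 2*sqrt(2)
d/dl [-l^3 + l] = 1 - 3*l^2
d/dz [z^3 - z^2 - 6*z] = 3*z^2 - 2*z - 6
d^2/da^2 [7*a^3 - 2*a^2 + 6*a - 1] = 42*a - 4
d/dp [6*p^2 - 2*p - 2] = 12*p - 2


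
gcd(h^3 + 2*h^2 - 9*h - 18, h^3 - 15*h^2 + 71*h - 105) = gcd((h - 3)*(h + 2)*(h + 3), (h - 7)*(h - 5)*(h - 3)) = h - 3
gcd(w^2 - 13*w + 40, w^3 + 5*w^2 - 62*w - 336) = w - 8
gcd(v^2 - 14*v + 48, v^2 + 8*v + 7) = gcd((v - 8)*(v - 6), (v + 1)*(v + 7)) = 1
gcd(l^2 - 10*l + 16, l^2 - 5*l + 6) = l - 2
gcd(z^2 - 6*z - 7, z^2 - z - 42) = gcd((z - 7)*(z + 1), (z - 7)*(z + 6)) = z - 7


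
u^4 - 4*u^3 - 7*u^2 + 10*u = u*(u - 5)*(u - 1)*(u + 2)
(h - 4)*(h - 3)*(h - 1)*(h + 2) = h^4 - 6*h^3 + 3*h^2 + 26*h - 24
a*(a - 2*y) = a^2 - 2*a*y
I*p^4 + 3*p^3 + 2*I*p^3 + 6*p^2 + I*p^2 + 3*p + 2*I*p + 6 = (p + 2)*(p - 3*I)*(p + I)*(I*p + 1)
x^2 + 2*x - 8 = (x - 2)*(x + 4)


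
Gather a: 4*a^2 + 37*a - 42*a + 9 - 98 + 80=4*a^2 - 5*a - 9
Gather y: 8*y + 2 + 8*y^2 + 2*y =8*y^2 + 10*y + 2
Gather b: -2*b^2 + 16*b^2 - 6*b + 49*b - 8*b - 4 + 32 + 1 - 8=14*b^2 + 35*b + 21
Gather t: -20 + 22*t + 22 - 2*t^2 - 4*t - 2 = -2*t^2 + 18*t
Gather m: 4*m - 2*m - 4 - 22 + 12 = 2*m - 14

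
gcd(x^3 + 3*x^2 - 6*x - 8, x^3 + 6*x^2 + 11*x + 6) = x + 1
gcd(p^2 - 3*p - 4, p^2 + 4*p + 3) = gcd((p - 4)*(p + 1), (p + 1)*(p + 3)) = p + 1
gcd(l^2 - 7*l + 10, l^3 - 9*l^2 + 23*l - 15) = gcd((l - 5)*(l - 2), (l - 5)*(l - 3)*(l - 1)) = l - 5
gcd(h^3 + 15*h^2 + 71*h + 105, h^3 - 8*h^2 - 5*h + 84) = h + 3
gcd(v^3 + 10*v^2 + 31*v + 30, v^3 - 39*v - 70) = v^2 + 7*v + 10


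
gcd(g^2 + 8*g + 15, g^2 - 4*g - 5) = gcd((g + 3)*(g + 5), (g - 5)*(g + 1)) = 1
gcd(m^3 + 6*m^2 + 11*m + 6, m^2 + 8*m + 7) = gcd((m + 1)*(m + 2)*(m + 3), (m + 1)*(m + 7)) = m + 1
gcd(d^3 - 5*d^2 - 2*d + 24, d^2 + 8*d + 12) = d + 2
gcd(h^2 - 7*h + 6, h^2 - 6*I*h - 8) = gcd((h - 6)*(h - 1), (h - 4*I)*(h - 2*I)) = 1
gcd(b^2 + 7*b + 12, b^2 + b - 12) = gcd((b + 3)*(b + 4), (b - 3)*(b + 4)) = b + 4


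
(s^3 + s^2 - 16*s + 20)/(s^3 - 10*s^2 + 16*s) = (s^2 + 3*s - 10)/(s*(s - 8))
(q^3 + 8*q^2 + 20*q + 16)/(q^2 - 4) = (q^2 + 6*q + 8)/(q - 2)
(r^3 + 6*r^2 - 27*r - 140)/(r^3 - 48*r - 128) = (r^2 + 2*r - 35)/(r^2 - 4*r - 32)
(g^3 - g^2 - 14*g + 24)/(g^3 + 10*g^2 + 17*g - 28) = (g^2 - 5*g + 6)/(g^2 + 6*g - 7)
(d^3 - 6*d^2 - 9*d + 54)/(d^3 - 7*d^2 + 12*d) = (d^2 - 3*d - 18)/(d*(d - 4))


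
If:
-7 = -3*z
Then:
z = 7/3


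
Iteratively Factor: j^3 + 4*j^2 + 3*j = (j + 1)*(j^2 + 3*j) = j*(j + 1)*(j + 3)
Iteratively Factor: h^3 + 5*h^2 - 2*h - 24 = (h + 4)*(h^2 + h - 6) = (h - 2)*(h + 4)*(h + 3)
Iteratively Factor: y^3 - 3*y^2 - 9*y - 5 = (y + 1)*(y^2 - 4*y - 5) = (y + 1)^2*(y - 5)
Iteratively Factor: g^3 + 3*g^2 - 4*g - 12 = (g - 2)*(g^2 + 5*g + 6) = (g - 2)*(g + 2)*(g + 3)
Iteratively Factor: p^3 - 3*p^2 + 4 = (p - 2)*(p^2 - p - 2) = (p - 2)^2*(p + 1)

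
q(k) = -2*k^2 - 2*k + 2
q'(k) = -4*k - 2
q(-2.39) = -4.64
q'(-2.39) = 7.56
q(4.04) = -38.72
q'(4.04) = -18.16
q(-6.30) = -64.78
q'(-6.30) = 23.20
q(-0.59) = 2.48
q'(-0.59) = 0.36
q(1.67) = -6.92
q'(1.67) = -8.68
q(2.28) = -12.96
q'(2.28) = -11.12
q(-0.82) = 2.30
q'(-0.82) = 1.28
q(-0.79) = 2.33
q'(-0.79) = 1.16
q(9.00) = -178.00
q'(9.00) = -38.00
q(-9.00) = -142.00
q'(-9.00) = 34.00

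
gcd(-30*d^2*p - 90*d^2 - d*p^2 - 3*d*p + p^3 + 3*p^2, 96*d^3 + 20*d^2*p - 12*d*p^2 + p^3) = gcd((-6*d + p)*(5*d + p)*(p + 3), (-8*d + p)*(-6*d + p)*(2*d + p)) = -6*d + p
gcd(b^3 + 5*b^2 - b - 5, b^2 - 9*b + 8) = b - 1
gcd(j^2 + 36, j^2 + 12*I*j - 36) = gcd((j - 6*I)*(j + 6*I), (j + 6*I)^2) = j + 6*I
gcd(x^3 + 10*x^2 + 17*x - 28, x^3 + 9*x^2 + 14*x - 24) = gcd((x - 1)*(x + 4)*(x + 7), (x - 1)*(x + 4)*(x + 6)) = x^2 + 3*x - 4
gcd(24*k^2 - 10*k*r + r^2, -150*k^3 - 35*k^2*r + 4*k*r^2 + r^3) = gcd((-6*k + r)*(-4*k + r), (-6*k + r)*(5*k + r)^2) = -6*k + r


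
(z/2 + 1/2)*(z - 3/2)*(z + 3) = z^3/2 + 5*z^2/4 - 3*z/2 - 9/4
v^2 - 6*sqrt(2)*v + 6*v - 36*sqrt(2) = (v + 6)*(v - 6*sqrt(2))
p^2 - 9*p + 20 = (p - 5)*(p - 4)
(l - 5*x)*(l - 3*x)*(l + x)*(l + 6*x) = l^4 - l^3*x - 35*l^2*x^2 + 57*l*x^3 + 90*x^4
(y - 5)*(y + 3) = y^2 - 2*y - 15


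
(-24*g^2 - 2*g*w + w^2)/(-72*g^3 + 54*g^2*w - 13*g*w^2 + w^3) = (4*g + w)/(12*g^2 - 7*g*w + w^2)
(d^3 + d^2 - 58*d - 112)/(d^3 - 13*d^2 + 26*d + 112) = (d + 7)/(d - 7)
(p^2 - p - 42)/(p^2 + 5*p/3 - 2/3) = 3*(p^2 - p - 42)/(3*p^2 + 5*p - 2)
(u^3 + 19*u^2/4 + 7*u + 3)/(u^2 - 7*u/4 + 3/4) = (4*u^3 + 19*u^2 + 28*u + 12)/(4*u^2 - 7*u + 3)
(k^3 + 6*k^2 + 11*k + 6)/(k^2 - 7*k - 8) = (k^2 + 5*k + 6)/(k - 8)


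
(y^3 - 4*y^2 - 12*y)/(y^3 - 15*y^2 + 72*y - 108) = y*(y + 2)/(y^2 - 9*y + 18)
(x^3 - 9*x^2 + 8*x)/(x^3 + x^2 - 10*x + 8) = x*(x - 8)/(x^2 + 2*x - 8)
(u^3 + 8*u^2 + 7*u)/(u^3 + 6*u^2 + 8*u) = (u^2 + 8*u + 7)/(u^2 + 6*u + 8)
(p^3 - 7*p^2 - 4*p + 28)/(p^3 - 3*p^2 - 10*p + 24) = (p^2 - 5*p - 14)/(p^2 - p - 12)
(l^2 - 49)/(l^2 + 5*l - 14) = (l - 7)/(l - 2)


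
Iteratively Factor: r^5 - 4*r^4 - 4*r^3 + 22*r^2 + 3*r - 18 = (r + 1)*(r^4 - 5*r^3 + r^2 + 21*r - 18) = (r - 3)*(r + 1)*(r^3 - 2*r^2 - 5*r + 6) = (r - 3)*(r - 1)*(r + 1)*(r^2 - r - 6) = (r - 3)^2*(r - 1)*(r + 1)*(r + 2)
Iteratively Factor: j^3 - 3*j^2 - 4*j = (j)*(j^2 - 3*j - 4) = j*(j - 4)*(j + 1)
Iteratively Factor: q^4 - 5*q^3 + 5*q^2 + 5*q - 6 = (q + 1)*(q^3 - 6*q^2 + 11*q - 6) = (q - 2)*(q + 1)*(q^2 - 4*q + 3) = (q - 2)*(q - 1)*(q + 1)*(q - 3)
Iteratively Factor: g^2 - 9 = (g - 3)*(g + 3)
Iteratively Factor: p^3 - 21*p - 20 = (p + 1)*(p^2 - p - 20) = (p - 5)*(p + 1)*(p + 4)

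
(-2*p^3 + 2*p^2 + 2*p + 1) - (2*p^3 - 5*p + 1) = -4*p^3 + 2*p^2 + 7*p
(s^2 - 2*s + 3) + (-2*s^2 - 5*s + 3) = -s^2 - 7*s + 6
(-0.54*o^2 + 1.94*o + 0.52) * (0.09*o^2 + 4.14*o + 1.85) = -0.0486*o^4 - 2.061*o^3 + 7.0794*o^2 + 5.7418*o + 0.962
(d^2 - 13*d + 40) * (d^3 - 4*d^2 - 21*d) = d^5 - 17*d^4 + 71*d^3 + 113*d^2 - 840*d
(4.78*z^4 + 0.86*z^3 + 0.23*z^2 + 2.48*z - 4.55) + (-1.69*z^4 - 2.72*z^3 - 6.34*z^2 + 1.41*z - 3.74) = 3.09*z^4 - 1.86*z^3 - 6.11*z^2 + 3.89*z - 8.29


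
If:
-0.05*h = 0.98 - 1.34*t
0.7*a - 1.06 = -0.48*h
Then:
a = 14.9542857142857 - 18.3771428571429*t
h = 26.8*t - 19.6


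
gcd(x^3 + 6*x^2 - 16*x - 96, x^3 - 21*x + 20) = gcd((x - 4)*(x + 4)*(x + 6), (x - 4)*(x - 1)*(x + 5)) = x - 4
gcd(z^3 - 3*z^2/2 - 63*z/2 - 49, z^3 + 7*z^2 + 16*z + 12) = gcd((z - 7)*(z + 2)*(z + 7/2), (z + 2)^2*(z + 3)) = z + 2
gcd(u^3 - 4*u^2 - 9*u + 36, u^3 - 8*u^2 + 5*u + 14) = 1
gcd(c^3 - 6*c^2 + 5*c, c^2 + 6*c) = c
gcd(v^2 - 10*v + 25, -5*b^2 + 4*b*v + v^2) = 1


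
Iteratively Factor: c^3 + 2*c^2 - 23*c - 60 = (c + 4)*(c^2 - 2*c - 15) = (c - 5)*(c + 4)*(c + 3)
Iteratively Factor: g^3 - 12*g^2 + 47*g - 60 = (g - 5)*(g^2 - 7*g + 12) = (g - 5)*(g - 3)*(g - 4)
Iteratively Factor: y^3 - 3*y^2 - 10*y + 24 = (y + 3)*(y^2 - 6*y + 8) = (y - 4)*(y + 3)*(y - 2)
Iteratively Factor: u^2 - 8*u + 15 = (u - 5)*(u - 3)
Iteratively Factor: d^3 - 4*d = (d + 2)*(d^2 - 2*d) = (d - 2)*(d + 2)*(d)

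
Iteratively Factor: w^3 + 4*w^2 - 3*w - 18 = (w + 3)*(w^2 + w - 6) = (w + 3)^2*(w - 2)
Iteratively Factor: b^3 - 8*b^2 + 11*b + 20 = (b - 4)*(b^2 - 4*b - 5) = (b - 4)*(b + 1)*(b - 5)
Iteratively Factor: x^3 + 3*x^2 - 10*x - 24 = (x - 3)*(x^2 + 6*x + 8) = (x - 3)*(x + 4)*(x + 2)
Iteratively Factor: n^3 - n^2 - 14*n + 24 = (n + 4)*(n^2 - 5*n + 6) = (n - 2)*(n + 4)*(n - 3)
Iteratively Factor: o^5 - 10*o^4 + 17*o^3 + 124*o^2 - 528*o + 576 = (o + 4)*(o^4 - 14*o^3 + 73*o^2 - 168*o + 144) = (o - 4)*(o + 4)*(o^3 - 10*o^2 + 33*o - 36) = (o - 4)^2*(o + 4)*(o^2 - 6*o + 9) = (o - 4)^2*(o - 3)*(o + 4)*(o - 3)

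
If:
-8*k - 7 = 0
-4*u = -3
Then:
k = -7/8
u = 3/4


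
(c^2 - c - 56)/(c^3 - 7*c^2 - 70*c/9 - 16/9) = 9*(c + 7)/(9*c^2 + 9*c + 2)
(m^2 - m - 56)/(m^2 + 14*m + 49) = (m - 8)/(m + 7)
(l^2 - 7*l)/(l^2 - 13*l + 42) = l/(l - 6)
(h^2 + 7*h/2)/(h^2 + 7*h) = (h + 7/2)/(h + 7)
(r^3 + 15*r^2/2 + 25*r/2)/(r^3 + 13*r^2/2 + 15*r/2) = (2*r + 5)/(2*r + 3)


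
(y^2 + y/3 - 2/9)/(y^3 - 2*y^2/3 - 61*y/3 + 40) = (9*y^2 + 3*y - 2)/(3*(3*y^3 - 2*y^2 - 61*y + 120))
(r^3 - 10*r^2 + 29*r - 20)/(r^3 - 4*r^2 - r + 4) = (r - 5)/(r + 1)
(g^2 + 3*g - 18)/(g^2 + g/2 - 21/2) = 2*(g + 6)/(2*g + 7)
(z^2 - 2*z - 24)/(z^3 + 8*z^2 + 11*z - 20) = (z - 6)/(z^2 + 4*z - 5)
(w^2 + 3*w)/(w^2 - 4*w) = (w + 3)/(w - 4)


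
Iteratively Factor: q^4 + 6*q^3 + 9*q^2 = (q)*(q^3 + 6*q^2 + 9*q) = q*(q + 3)*(q^2 + 3*q) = q*(q + 3)^2*(q)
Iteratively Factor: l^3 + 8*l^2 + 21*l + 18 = (l + 3)*(l^2 + 5*l + 6) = (l + 3)^2*(l + 2)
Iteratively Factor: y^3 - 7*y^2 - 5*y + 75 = (y - 5)*(y^2 - 2*y - 15) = (y - 5)^2*(y + 3)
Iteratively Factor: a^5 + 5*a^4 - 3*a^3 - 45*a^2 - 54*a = (a + 3)*(a^4 + 2*a^3 - 9*a^2 - 18*a) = (a + 2)*(a + 3)*(a^3 - 9*a) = a*(a + 2)*(a + 3)*(a^2 - 9) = a*(a + 2)*(a + 3)^2*(a - 3)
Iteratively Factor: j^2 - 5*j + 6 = (j - 2)*(j - 3)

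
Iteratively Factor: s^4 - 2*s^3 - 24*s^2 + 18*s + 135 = (s + 3)*(s^3 - 5*s^2 - 9*s + 45) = (s - 5)*(s + 3)*(s^2 - 9) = (s - 5)*(s + 3)^2*(s - 3)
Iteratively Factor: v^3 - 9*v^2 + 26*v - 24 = (v - 3)*(v^2 - 6*v + 8) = (v - 3)*(v - 2)*(v - 4)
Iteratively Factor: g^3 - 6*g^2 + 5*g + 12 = (g - 4)*(g^2 - 2*g - 3) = (g - 4)*(g + 1)*(g - 3)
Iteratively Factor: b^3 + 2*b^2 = (b)*(b^2 + 2*b) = b^2*(b + 2)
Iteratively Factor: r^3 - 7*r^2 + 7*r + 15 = (r + 1)*(r^2 - 8*r + 15) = (r - 3)*(r + 1)*(r - 5)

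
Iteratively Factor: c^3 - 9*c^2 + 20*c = (c - 4)*(c^2 - 5*c) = (c - 5)*(c - 4)*(c)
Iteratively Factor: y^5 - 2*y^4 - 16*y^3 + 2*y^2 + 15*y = (y - 1)*(y^4 - y^3 - 17*y^2 - 15*y) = (y - 1)*(y + 1)*(y^3 - 2*y^2 - 15*y) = y*(y - 1)*(y + 1)*(y^2 - 2*y - 15) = y*(y - 1)*(y + 1)*(y + 3)*(y - 5)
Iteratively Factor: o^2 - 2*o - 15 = (o - 5)*(o + 3)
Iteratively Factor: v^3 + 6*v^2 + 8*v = (v)*(v^2 + 6*v + 8) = v*(v + 2)*(v + 4)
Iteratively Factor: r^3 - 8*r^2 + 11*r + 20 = (r + 1)*(r^2 - 9*r + 20) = (r - 5)*(r + 1)*(r - 4)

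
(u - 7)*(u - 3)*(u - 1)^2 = u^4 - 12*u^3 + 42*u^2 - 52*u + 21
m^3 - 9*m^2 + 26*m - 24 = (m - 4)*(m - 3)*(m - 2)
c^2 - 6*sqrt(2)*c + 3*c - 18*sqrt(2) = (c + 3)*(c - 6*sqrt(2))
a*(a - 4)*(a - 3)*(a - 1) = a^4 - 8*a^3 + 19*a^2 - 12*a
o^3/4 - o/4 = o*(o/4 + 1/4)*(o - 1)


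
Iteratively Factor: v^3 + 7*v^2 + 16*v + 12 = (v + 3)*(v^2 + 4*v + 4) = (v + 2)*(v + 3)*(v + 2)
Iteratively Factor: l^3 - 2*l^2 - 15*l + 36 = (l + 4)*(l^2 - 6*l + 9) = (l - 3)*(l + 4)*(l - 3)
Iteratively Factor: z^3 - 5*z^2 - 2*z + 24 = (z + 2)*(z^2 - 7*z + 12) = (z - 4)*(z + 2)*(z - 3)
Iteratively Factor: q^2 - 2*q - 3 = (q - 3)*(q + 1)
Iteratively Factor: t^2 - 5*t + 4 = (t - 4)*(t - 1)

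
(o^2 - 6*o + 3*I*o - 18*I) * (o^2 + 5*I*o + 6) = o^4 - 6*o^3 + 8*I*o^3 - 9*o^2 - 48*I*o^2 + 54*o + 18*I*o - 108*I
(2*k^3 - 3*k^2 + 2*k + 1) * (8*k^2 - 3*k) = 16*k^5 - 30*k^4 + 25*k^3 + 2*k^2 - 3*k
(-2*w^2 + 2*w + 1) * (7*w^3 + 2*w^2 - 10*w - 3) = -14*w^5 + 10*w^4 + 31*w^3 - 12*w^2 - 16*w - 3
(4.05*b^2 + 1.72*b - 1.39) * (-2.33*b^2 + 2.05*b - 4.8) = -9.4365*b^4 + 4.2949*b^3 - 12.6753*b^2 - 11.1055*b + 6.672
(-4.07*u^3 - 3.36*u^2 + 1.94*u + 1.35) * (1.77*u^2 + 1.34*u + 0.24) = -7.2039*u^5 - 11.401*u^4 - 2.0454*u^3 + 4.1827*u^2 + 2.2746*u + 0.324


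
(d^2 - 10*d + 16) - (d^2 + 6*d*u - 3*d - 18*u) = -6*d*u - 7*d + 18*u + 16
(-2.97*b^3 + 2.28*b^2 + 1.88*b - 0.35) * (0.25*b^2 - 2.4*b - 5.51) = -0.7425*b^5 + 7.698*b^4 + 11.3627*b^3 - 17.1623*b^2 - 9.5188*b + 1.9285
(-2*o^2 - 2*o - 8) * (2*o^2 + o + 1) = -4*o^4 - 6*o^3 - 20*o^2 - 10*o - 8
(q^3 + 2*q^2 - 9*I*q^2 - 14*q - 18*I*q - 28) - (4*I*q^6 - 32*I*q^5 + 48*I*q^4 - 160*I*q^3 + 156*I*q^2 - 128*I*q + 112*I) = -4*I*q^6 + 32*I*q^5 - 48*I*q^4 + q^3 + 160*I*q^3 + 2*q^2 - 165*I*q^2 - 14*q + 110*I*q - 28 - 112*I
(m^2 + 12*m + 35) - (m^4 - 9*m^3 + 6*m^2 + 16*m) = -m^4 + 9*m^3 - 5*m^2 - 4*m + 35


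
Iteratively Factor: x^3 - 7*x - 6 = (x + 1)*(x^2 - x - 6) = (x - 3)*(x + 1)*(x + 2)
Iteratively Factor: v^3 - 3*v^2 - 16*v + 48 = (v - 4)*(v^2 + v - 12) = (v - 4)*(v + 4)*(v - 3)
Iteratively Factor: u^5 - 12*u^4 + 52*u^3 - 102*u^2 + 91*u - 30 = (u - 3)*(u^4 - 9*u^3 + 25*u^2 - 27*u + 10) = (u - 3)*(u - 2)*(u^3 - 7*u^2 + 11*u - 5) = (u - 5)*(u - 3)*(u - 2)*(u^2 - 2*u + 1) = (u - 5)*(u - 3)*(u - 2)*(u - 1)*(u - 1)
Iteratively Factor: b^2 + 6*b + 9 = (b + 3)*(b + 3)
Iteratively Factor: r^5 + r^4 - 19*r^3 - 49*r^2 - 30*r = (r)*(r^4 + r^3 - 19*r^2 - 49*r - 30) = r*(r - 5)*(r^3 + 6*r^2 + 11*r + 6) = r*(r - 5)*(r + 1)*(r^2 + 5*r + 6) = r*(r - 5)*(r + 1)*(r + 2)*(r + 3)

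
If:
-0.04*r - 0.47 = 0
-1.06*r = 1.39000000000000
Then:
No Solution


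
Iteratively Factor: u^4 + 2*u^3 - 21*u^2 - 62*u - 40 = (u - 5)*(u^3 + 7*u^2 + 14*u + 8) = (u - 5)*(u + 4)*(u^2 + 3*u + 2) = (u - 5)*(u + 1)*(u + 4)*(u + 2)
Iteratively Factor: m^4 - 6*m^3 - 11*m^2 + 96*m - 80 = (m - 5)*(m^3 - m^2 - 16*m + 16) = (m - 5)*(m - 4)*(m^2 + 3*m - 4) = (m - 5)*(m - 4)*(m - 1)*(m + 4)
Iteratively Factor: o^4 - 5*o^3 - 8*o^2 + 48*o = (o - 4)*(o^3 - o^2 - 12*o) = o*(o - 4)*(o^2 - o - 12) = o*(o - 4)*(o + 3)*(o - 4)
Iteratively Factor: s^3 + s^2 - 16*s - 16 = (s + 1)*(s^2 - 16) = (s + 1)*(s + 4)*(s - 4)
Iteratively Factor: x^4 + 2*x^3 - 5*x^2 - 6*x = (x + 1)*(x^3 + x^2 - 6*x) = (x - 2)*(x + 1)*(x^2 + 3*x) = (x - 2)*(x + 1)*(x + 3)*(x)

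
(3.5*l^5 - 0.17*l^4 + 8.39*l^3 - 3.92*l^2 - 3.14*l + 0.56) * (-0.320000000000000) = -1.12*l^5 + 0.0544*l^4 - 2.6848*l^3 + 1.2544*l^2 + 1.0048*l - 0.1792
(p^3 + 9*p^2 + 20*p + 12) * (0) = 0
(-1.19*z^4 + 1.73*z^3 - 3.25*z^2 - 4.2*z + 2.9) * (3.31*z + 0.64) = -3.9389*z^5 + 4.9647*z^4 - 9.6503*z^3 - 15.982*z^2 + 6.911*z + 1.856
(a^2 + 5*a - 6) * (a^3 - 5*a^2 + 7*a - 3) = a^5 - 24*a^3 + 62*a^2 - 57*a + 18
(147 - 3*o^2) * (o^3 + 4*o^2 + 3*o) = -3*o^5 - 12*o^4 + 138*o^3 + 588*o^2 + 441*o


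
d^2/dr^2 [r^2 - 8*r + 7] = 2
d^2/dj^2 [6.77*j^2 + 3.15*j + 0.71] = 13.5400000000000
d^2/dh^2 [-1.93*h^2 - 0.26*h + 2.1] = -3.86000000000000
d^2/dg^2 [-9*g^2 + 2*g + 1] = -18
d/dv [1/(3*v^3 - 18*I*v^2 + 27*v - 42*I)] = (-v^2 + 4*I*v - 3)/(v^3 - 6*I*v^2 + 9*v - 14*I)^2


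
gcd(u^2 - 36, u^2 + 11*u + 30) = u + 6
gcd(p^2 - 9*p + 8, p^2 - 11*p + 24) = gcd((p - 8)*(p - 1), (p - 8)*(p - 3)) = p - 8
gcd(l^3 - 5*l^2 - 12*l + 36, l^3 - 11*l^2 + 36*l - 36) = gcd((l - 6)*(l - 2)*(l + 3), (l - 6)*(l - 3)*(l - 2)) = l^2 - 8*l + 12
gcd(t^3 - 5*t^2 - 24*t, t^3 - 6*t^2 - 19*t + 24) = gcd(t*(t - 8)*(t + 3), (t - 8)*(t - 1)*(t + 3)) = t^2 - 5*t - 24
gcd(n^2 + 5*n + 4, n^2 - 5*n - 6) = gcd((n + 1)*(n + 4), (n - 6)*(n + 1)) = n + 1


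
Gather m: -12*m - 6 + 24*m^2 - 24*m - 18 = 24*m^2 - 36*m - 24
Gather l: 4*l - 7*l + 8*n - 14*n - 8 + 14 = -3*l - 6*n + 6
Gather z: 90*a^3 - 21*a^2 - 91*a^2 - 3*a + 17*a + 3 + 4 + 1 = 90*a^3 - 112*a^2 + 14*a + 8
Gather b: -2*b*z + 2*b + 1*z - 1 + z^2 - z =b*(2 - 2*z) + z^2 - 1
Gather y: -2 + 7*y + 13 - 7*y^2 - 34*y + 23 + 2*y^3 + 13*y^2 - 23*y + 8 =2*y^3 + 6*y^2 - 50*y + 42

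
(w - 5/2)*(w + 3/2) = w^2 - w - 15/4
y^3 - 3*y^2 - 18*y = y*(y - 6)*(y + 3)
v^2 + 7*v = v*(v + 7)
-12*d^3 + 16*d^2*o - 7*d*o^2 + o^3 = (-3*d + o)*(-2*d + o)^2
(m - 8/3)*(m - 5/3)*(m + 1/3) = m^3 - 4*m^2 + 3*m + 40/27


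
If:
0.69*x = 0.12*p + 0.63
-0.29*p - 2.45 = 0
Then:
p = -8.45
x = -0.56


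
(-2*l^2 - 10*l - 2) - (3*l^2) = -5*l^2 - 10*l - 2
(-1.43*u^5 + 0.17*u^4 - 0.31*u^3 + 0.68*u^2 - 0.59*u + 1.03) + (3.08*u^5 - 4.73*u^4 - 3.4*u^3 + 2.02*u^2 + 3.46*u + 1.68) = 1.65*u^5 - 4.56*u^4 - 3.71*u^3 + 2.7*u^2 + 2.87*u + 2.71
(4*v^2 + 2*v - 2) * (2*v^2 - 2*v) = 8*v^4 - 4*v^3 - 8*v^2 + 4*v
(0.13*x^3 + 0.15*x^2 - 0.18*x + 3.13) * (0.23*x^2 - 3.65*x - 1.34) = 0.0299*x^5 - 0.44*x^4 - 0.7631*x^3 + 1.1759*x^2 - 11.1833*x - 4.1942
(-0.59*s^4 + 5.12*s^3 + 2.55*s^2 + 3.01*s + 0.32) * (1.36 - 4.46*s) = 2.6314*s^5 - 23.6376*s^4 - 4.4098*s^3 - 9.9566*s^2 + 2.6664*s + 0.4352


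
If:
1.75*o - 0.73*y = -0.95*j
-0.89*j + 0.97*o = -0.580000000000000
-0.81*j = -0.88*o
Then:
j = -204.16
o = -187.92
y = -716.18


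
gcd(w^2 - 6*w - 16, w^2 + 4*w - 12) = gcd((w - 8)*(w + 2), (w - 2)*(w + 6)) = 1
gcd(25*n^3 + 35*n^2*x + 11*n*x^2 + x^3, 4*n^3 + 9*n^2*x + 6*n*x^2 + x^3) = n + x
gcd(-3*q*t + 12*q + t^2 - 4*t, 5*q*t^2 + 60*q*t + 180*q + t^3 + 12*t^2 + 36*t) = 1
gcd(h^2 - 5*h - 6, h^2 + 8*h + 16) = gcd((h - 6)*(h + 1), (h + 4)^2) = 1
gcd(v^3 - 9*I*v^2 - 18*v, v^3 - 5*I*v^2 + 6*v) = v^2 - 6*I*v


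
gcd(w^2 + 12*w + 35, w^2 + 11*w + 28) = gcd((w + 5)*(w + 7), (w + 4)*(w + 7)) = w + 7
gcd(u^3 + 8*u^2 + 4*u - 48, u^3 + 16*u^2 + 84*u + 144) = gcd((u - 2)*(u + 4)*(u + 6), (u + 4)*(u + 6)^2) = u^2 + 10*u + 24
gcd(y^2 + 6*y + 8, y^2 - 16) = y + 4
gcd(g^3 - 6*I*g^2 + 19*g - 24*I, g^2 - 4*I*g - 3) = g - I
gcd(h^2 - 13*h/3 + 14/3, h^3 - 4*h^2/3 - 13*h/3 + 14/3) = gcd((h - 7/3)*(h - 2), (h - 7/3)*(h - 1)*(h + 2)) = h - 7/3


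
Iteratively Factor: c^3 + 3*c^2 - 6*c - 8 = (c + 4)*(c^2 - c - 2) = (c + 1)*(c + 4)*(c - 2)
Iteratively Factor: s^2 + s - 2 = (s + 2)*(s - 1)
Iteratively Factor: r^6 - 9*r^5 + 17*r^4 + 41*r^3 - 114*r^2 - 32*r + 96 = (r + 1)*(r^5 - 10*r^4 + 27*r^3 + 14*r^2 - 128*r + 96) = (r - 4)*(r + 1)*(r^4 - 6*r^3 + 3*r^2 + 26*r - 24) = (r - 4)^2*(r + 1)*(r^3 - 2*r^2 - 5*r + 6) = (r - 4)^2*(r + 1)*(r + 2)*(r^2 - 4*r + 3) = (r - 4)^2*(r - 3)*(r + 1)*(r + 2)*(r - 1)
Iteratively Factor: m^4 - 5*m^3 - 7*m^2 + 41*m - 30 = (m - 1)*(m^3 - 4*m^2 - 11*m + 30) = (m - 1)*(m + 3)*(m^2 - 7*m + 10) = (m - 2)*(m - 1)*(m + 3)*(m - 5)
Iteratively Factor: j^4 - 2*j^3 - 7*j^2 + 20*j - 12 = (j - 2)*(j^3 - 7*j + 6) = (j - 2)*(j + 3)*(j^2 - 3*j + 2) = (j - 2)*(j - 1)*(j + 3)*(j - 2)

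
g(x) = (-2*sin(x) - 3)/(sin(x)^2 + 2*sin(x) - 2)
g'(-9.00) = -1.02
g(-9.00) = 0.82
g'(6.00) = 1.32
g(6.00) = 0.98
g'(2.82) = -7.14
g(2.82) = 2.86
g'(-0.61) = 0.75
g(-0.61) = 0.66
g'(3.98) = -0.52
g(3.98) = 0.52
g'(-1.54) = 0.02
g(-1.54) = 0.33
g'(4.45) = -0.18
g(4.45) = 0.36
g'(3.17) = -2.32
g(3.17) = 1.43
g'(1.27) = 7.69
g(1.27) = -5.97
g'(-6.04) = 5.26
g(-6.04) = 2.38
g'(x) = (-2*sin(x)*cos(x) - 2*cos(x))*(-2*sin(x) - 3)/(sin(x)^2 + 2*sin(x) - 2)^2 - 2*cos(x)/(sin(x)^2 + 2*sin(x) - 2) = 2*(sin(x)^2 + 3*sin(x) + 5)*cos(x)/(sin(x)^2 + 2*sin(x) - 2)^2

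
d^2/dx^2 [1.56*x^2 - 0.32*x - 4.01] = 3.12000000000000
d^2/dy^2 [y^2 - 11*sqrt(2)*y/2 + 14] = 2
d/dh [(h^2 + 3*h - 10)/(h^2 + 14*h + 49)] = (11*h + 41)/(h^3 + 21*h^2 + 147*h + 343)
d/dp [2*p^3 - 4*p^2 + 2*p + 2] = 6*p^2 - 8*p + 2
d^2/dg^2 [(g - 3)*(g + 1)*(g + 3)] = 6*g + 2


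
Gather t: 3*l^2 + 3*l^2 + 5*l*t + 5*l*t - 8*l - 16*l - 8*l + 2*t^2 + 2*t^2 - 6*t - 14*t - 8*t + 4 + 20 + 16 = 6*l^2 - 32*l + 4*t^2 + t*(10*l - 28) + 40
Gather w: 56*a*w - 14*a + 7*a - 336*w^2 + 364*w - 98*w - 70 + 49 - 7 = -7*a - 336*w^2 + w*(56*a + 266) - 28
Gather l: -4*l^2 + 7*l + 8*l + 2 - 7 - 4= -4*l^2 + 15*l - 9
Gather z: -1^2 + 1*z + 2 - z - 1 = 0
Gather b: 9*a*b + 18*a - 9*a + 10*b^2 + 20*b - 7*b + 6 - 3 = 9*a + 10*b^2 + b*(9*a + 13) + 3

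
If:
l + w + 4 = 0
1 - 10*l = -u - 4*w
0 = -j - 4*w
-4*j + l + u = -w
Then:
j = -90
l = -53/2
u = -356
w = 45/2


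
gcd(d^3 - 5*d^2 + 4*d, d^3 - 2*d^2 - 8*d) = d^2 - 4*d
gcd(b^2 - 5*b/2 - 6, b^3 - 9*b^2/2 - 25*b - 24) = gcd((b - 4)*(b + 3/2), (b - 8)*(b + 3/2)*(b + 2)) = b + 3/2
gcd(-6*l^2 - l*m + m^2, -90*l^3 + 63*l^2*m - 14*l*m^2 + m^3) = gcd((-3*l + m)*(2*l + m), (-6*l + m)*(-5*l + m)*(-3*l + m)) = 3*l - m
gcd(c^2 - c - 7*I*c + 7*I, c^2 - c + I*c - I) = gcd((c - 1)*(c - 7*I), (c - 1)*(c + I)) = c - 1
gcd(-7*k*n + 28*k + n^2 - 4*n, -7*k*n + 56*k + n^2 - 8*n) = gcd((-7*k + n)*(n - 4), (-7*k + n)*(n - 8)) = 7*k - n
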